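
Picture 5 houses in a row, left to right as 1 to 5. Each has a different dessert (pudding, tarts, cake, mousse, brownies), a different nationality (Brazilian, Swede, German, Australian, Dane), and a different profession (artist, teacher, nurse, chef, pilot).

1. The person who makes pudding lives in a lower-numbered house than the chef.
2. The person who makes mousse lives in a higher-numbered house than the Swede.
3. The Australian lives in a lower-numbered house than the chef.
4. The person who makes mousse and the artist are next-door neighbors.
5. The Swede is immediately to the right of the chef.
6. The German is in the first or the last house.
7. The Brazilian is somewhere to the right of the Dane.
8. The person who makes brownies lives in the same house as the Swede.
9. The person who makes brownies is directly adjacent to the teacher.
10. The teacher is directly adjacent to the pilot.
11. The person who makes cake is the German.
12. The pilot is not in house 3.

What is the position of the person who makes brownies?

3

The person who makes brownies is narrowed to house 3 or 4; consider each.
Placing it in house 4 leads to a contradiction, so it's in house 3.
By clue 8, the Swede is in house 3.
The chef is in house 2 (clue 5).
From clue 1, the person who makes pudding must be in house 1.
The Australian is in house 1 (clue 3).
By clue 10, the pilot is in house 5.
That leaves tarts as the dessert for house 2.
House 4's dessert must be mousse (nothing else left).
That leaves cake as the dessert for house 5.
House 1's profession must be nurse (nothing else left).
House 3 profession: only artist fits.
So house 4 gets teacher for profession.
So house 2 gets Dane for nationality.
So house 4 gets Brazilian for nationality.
House 5 nationality: only German fits.
So: house 1 = pudding/Australian/nurse, house 2 = tarts/Dane/chef, house 3 = brownies/Swede/artist, house 4 = mousse/Brazilian/teacher, house 5 = cake/German/pilot.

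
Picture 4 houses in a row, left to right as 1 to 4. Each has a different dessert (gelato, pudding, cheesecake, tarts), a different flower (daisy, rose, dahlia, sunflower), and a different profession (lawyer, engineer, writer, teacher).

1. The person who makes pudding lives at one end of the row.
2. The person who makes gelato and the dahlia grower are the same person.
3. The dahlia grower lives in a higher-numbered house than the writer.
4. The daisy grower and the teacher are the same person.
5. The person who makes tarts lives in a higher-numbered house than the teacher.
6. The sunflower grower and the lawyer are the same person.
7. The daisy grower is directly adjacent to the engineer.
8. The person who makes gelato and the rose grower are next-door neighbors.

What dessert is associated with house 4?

The person who makes pudding is narrowed to house 1 or 4; consider each.
Placing it in house 4 leads to a contradiction, so it's in house 1.
The person who makes cheesecake is narrowed to house 2 or 3 or 4; consider each.
Placing it in house 2 and house 4 leads to a contradiction, so it's in house 3.
The person who makes gelato is narrowed to house 2 or 4; consider each.
Placing it in house 4 leads to a contradiction, so it's in house 2.
Clue 2 places the dahlia grower in house 2.
Clue 3 places the writer in house 1.
House 4 dessert: only tarts fits.
That leaves sunflower as the flower for house 4.
Clue 4: the daisy grower is in house 3.
By clue 4, the teacher is in house 3.
Clue 6 places the lawyer in house 4.
That leaves rose as the flower for house 1.
So house 2 gets engineer for profession.
So: house 1 = pudding/rose/writer, house 2 = gelato/dahlia/engineer, house 3 = cheesecake/daisy/teacher, house 4 = tarts/sunflower/lawyer.

tarts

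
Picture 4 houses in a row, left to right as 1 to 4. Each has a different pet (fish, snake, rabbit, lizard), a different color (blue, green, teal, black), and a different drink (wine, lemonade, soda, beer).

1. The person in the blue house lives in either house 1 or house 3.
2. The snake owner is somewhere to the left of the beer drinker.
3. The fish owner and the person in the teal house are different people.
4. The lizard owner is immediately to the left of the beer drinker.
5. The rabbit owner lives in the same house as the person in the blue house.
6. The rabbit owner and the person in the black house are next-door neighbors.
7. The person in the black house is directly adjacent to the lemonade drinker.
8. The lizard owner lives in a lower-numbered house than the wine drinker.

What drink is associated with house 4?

wine

That leaves fish as the pet for house 4.
The rabbit owner is narrowed to house 1 or 3; consider each.
Placing it in house 1 leads to a contradiction, so it's in house 3.
From clue 5, the person in the blue house must be in house 3.
The lizard owner is narrowed to house 1 or 2; consider each.
Placing it in house 1 leads to a contradiction, so it's in house 2.
Clue 4: the beer drinker is in house 3.
That leaves snake as the pet for house 1.
That leaves soda as the drink for house 2.
The only drink still possible for house 4 is wine.
The person in the black house is in house 2 (clue 7).
House 4 color: only green fits.
House 1 drink: only lemonade fits.
The only color still possible for house 1 is teal.
So: house 1 = snake/teal/lemonade, house 2 = lizard/black/soda, house 3 = rabbit/blue/beer, house 4 = fish/green/wine.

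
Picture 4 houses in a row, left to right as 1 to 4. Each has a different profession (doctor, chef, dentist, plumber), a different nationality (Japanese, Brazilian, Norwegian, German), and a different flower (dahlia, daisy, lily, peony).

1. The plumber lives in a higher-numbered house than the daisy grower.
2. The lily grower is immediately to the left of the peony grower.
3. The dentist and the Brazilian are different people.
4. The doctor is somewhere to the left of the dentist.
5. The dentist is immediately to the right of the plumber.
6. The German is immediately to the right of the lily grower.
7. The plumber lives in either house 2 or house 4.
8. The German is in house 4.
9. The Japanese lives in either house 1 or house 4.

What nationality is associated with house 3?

Norwegian

The plumber is in house 2 (clue 7).
Clue 8: the German is in house 4.
From clue 1, the daisy grower must be in house 1.
The dentist is in house 3 (clue 5).
The lily grower is in house 3 (clue 6).
House 4 profession: only chef fits.
The only nationality still possible for house 1 is Japanese.
Clue 2 places the peony grower in house 4.
From clue 3, the Brazilian must be in house 2.
House 1 profession: only doctor fits.
So house 3 gets Norwegian for nationality.
The only flower still possible for house 2 is dahlia.
So: house 1 = doctor/Japanese/daisy, house 2 = plumber/Brazilian/dahlia, house 3 = dentist/Norwegian/lily, house 4 = chef/German/peony.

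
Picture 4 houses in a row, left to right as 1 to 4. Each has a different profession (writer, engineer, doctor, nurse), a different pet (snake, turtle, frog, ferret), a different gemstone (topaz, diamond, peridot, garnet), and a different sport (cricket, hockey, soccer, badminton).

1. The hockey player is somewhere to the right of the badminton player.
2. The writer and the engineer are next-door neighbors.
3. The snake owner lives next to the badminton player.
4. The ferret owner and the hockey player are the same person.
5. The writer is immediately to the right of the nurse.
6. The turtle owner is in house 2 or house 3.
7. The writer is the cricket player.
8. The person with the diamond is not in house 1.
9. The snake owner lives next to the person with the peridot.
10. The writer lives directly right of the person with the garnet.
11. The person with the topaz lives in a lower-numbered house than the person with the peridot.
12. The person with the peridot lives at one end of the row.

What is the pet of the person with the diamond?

snake

From clue 12, the person with the peridot must be in house 4.
The snake owner is in house 3 (clue 9).
The only pet still possible for house 1 is frog.
So house 2 gets turtle for pet.
So house 4 gets ferret for pet.
The badminton player is in house 2 (clue 3).
Clue 4 places the hockey player in house 4.
So house 1 gets soccer for sport.
That leaves cricket as the sport for house 3.
From clue 7, the writer must be in house 3.
Clue 10 places the person with the garnet in house 2.
House 1 gemstone: only topaz fits.
So house 3 gets diamond for gemstone.
By clue 5, the nurse is in house 2.
The only profession still possible for house 1 is doctor.
House 4's profession must be engineer (nothing else left).
So: house 1 = doctor/frog/topaz/soccer, house 2 = nurse/turtle/garnet/badminton, house 3 = writer/snake/diamond/cricket, house 4 = engineer/ferret/peridot/hockey.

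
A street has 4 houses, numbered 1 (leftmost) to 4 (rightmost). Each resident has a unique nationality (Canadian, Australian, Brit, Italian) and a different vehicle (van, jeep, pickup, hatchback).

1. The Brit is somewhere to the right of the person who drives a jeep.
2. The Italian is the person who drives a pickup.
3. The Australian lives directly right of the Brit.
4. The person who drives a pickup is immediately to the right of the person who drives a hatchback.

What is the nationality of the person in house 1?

So house 1 gets Canadian for nationality.
The Australian is narrowed to house 3 or 4; consider each.
Placing it in house 4 leads to a contradiction, so it's in house 3.
From clue 3, the Brit must be in house 2.
House 4 nationality: only Italian fits.
By clue 1, the person who drives a jeep is in house 1.
Clue 2 places the person who drives a pickup in house 4.
By clue 4, the person who drives a hatchback is in house 3.
That leaves van as the vehicle for house 2.
So: house 1 = Canadian/jeep, house 2 = Brit/van, house 3 = Australian/hatchback, house 4 = Italian/pickup.

Canadian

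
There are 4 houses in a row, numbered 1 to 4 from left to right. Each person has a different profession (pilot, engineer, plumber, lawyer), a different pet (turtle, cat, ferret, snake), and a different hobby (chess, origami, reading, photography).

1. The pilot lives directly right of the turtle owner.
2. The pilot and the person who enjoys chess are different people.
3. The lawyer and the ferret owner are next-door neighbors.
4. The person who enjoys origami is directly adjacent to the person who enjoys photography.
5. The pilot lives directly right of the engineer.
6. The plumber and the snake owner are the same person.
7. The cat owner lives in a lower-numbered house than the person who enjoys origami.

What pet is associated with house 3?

The engineer is narrowed to house 1 or 2 or 3; consider each.
Placing it in house 2 and house 3 leads to a contradiction, so it's in house 1.
Clue 5: the pilot is in house 2.
Clue 1 places the turtle owner in house 1.
The lawyer is narrowed to house 3 or 4; consider each.
Placing it in house 4 leads to a contradiction, so it's in house 3.
So house 4 gets plumber for profession.
From clue 6, the snake owner must be in house 4.
House 3 pet: only cat fits.
From clue 7, the person who enjoys origami must be in house 4.
The only pet still possible for house 2 is ferret.
Clue 4 places the person who enjoys photography in house 3.
That leaves reading as the hobby for house 2.
House 1 hobby: only chess fits.
So: house 1 = engineer/turtle/chess, house 2 = pilot/ferret/reading, house 3 = lawyer/cat/photography, house 4 = plumber/snake/origami.

cat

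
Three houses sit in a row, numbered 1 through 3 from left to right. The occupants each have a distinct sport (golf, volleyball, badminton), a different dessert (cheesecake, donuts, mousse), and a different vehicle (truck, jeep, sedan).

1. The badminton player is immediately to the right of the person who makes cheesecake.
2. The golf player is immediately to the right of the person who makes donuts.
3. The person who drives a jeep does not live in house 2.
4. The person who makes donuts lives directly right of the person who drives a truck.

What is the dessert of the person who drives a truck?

cheesecake

By clue 4, the person who makes donuts is in house 2.
Clue 4: the person who drives a truck is in house 1.
House 1's sport must be volleyball (nothing else left).
So house 3 gets mousse for dessert.
That leaves sedan as the vehicle for house 2.
House 3 vehicle: only jeep fits.
From clue 1, the badminton player must be in house 2.
Clue 2: the golf player is in house 3.
The only dessert still possible for house 1 is cheesecake.
So: house 1 = volleyball/cheesecake/truck, house 2 = badminton/donuts/sedan, house 3 = golf/mousse/jeep.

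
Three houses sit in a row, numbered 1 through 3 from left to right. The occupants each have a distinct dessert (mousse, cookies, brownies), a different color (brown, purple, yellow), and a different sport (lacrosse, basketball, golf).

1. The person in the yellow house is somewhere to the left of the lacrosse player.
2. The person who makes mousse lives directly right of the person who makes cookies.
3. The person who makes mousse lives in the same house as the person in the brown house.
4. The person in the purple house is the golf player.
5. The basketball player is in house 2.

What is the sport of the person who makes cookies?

By clue 5, the basketball player is in house 2.
So house 1 gets golf for sport.
House 3's sport must be lacrosse (nothing else left).
The person in the purple house is in house 1 (clue 4).
That leaves yellow as the color for house 2.
That leaves brown as the color for house 3.
From clue 3, the person who makes mousse must be in house 3.
Clue 2 places the person who makes cookies in house 2.
House 1's dessert must be brownies (nothing else left).
So: house 1 = brownies/purple/golf, house 2 = cookies/yellow/basketball, house 3 = mousse/brown/lacrosse.

basketball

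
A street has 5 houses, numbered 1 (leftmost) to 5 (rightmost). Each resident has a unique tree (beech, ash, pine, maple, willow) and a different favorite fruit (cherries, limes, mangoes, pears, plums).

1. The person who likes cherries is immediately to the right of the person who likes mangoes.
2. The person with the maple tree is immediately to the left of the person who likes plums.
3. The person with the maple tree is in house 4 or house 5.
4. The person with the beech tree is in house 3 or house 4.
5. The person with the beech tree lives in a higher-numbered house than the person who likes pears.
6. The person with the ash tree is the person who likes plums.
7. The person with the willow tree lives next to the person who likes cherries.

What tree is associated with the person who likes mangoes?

From clue 3, the person with the maple tree must be in house 4.
Clue 2 places the person who likes plums in house 5.
Clue 6: the person with the ash tree is in house 5.
House 3's tree must be beech (nothing else left).
So house 4 gets limes for favorite fruit.
The only favorite fruit still possible for house 3 is cherries.
The person who likes mangoes is in house 2 (clue 1).
Clue 7 places the person with the willow tree in house 2.
That leaves pine as the tree for house 1.
That leaves pears as the favorite fruit for house 1.
So: house 1 = pine/pears, house 2 = willow/mangoes, house 3 = beech/cherries, house 4 = maple/limes, house 5 = ash/plums.

willow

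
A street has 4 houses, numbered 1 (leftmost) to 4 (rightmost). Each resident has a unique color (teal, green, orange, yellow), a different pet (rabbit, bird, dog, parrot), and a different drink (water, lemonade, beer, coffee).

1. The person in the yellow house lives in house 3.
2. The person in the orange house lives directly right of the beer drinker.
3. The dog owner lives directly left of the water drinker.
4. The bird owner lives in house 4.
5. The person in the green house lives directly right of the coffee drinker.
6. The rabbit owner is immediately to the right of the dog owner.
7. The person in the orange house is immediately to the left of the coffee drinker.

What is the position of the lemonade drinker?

Clue 1: the person in the yellow house is in house 3.
Clue 4 places the bird owner in house 4.
By clue 7, the person in the orange house is in house 2.
Clue 7: the coffee drinker is in house 3.
That leaves teal as the color for house 1.
The only color still possible for house 4 is green.
Clue 2 places the beer drinker in house 1.
Clue 6 places the rabbit owner in house 2.
The dog owner is in house 1 (clue 6).
That leaves parrot as the pet for house 3.
From clue 3, the water drinker must be in house 2.
House 4 drink: only lemonade fits.
So: house 1 = teal/dog/beer, house 2 = orange/rabbit/water, house 3 = yellow/parrot/coffee, house 4 = green/bird/lemonade.

4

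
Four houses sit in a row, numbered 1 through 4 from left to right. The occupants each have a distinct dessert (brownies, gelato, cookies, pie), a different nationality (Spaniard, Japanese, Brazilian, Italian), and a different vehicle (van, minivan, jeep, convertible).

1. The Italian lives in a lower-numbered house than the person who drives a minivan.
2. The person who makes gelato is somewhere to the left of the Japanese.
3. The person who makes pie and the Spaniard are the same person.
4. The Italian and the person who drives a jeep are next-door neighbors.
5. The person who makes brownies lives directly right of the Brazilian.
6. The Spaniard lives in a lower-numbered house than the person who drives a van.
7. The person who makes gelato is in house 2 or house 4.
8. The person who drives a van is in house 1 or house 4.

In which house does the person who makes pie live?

From clue 7, the person who makes gelato must be in house 2.
The person who drives a van is in house 4 (clue 8).
The only nationality still possible for house 4 is Japanese.
The person who makes brownies is narrowed to house 3 or 4; consider each.
Placing it in house 3 leads to a contradiction, so it's in house 4.
The Brazilian is in house 3 (clue 5).
House 2 nationality: only Italian fits.
Clue 1 places the person who drives a minivan in house 3.
From clue 3, the person who makes pie must be in house 1.
House 3 dessert: only cookies fits.
That leaves Spaniard as the nationality for house 1.
The only vehicle still possible for house 1 is jeep.
That leaves convertible as the vehicle for house 2.
So: house 1 = pie/Spaniard/jeep, house 2 = gelato/Italian/convertible, house 3 = cookies/Brazilian/minivan, house 4 = brownies/Japanese/van.

1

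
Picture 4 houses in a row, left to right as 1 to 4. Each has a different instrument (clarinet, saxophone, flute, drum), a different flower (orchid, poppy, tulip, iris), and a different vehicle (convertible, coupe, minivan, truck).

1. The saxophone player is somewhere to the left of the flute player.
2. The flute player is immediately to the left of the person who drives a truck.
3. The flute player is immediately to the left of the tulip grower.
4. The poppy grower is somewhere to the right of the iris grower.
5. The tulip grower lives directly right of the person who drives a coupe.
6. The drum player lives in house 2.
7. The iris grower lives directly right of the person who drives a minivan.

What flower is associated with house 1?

The drum player is in house 2 (clue 6).
House 4's instrument must be clarinet (nothing else left).
That leaves orchid as the flower for house 1.
Clue 1 places the saxophone player in house 1.
From clue 2, the person who drives a truck must be in house 4.
Clue 3 places the tulip grower in house 4.
Clue 5 places the person who drives a coupe in house 3.
House 3's instrument must be flute (nothing else left).
House 2's flower must be iris (nothing else left).
So house 3 gets poppy for flower.
Clue 7 places the person who drives a minivan in house 1.
That leaves convertible as the vehicle for house 2.
So: house 1 = saxophone/orchid/minivan, house 2 = drum/iris/convertible, house 3 = flute/poppy/coupe, house 4 = clarinet/tulip/truck.

orchid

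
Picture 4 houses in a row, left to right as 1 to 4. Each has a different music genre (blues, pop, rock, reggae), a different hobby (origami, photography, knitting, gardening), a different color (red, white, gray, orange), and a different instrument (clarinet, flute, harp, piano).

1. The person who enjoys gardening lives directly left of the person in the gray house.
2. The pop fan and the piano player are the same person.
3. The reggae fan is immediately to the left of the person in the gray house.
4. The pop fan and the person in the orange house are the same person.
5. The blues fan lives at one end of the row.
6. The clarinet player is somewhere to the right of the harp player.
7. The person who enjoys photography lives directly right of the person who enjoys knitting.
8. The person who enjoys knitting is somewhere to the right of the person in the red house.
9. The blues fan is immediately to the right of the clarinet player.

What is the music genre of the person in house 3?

Clue 9: the blues fan is in house 4.
From clue 9, the clarinet player must be in house 3.
So house 4 gets flute for instrument.
The pop fan is narrowed to house 1 or 2; consider each.
Placing it in house 2 leads to a contradiction, so it's in house 1.
Clue 2: the piano player is in house 1.
From clue 4, the person in the orange house must be in house 1.
That leaves harp as the instrument for house 2.
Clue 8: the person who enjoys knitting is in house 3.
The only color still possible for house 2 is red.
The person who enjoys gardening is in house 2 (clue 1).
Clue 1: the person in the gray house is in house 3.
By clue 3, the reggae fan is in house 2.
The only music genre still possible for house 3 is rock.
The only hobby still possible for house 1 is origami.
That leaves photography as the hobby for house 4.
House 4 color: only white fits.
So: house 1 = pop/origami/orange/piano, house 2 = reggae/gardening/red/harp, house 3 = rock/knitting/gray/clarinet, house 4 = blues/photography/white/flute.

rock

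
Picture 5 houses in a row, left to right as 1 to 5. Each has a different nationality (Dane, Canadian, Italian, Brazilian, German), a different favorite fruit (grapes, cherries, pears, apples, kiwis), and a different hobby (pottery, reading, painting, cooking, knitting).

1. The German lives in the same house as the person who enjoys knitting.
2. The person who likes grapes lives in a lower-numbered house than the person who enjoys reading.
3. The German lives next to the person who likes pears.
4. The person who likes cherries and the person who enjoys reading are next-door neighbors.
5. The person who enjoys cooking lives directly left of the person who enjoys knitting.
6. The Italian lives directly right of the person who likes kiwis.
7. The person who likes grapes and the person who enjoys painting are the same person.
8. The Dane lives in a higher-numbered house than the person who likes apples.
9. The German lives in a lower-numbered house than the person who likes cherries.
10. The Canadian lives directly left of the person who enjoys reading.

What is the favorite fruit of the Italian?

The German is narrowed to house 2 or 3 or 4; consider each.
Placing it in house 3 and house 4 leads to a contradiction, so it's in house 2.
The person who enjoys knitting is in house 2 (clue 1).
The person who enjoys cooking is in house 1 (clue 5).
House 5 favorite fruit: only cherries fits.
Clue 4 places the person who enjoys reading in house 4.
From clue 10, the Canadian must be in house 3.
House 1's nationality must be Brazilian (nothing else left).
So house 3 gets painting for hobby.
That leaves pottery as the hobby for house 5.
By clue 2, the person who likes grapes is in house 3.
The only favorite fruit still possible for house 1 is pears.
The only favorite fruit still possible for house 2 is apples.
That leaves kiwis as the favorite fruit for house 4.
Clue 6 places the Italian in house 5.
The only nationality still possible for house 4 is Dane.
So: house 1 = Brazilian/pears/cooking, house 2 = German/apples/knitting, house 3 = Canadian/grapes/painting, house 4 = Dane/kiwis/reading, house 5 = Italian/cherries/pottery.

cherries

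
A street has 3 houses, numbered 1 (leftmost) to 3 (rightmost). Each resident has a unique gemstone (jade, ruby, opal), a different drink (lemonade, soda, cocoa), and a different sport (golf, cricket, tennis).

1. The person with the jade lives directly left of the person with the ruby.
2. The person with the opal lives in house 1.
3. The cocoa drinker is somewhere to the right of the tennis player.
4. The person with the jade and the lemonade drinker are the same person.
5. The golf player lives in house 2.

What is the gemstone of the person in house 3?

From clue 2, the person with the opal must be in house 1.
By clue 5, the golf player is in house 2.
House 3's gemstone must be ruby (nothing else left).
House 1 sport: only tennis fits.
House 3's sport must be cricket (nothing else left).
The lemonade drinker is in house 2 (clue 4).
House 2's gemstone must be jade (nothing else left).
House 1's drink must be soda (nothing else left).
That leaves cocoa as the drink for house 3.
So: house 1 = opal/soda/tennis, house 2 = jade/lemonade/golf, house 3 = ruby/cocoa/cricket.

ruby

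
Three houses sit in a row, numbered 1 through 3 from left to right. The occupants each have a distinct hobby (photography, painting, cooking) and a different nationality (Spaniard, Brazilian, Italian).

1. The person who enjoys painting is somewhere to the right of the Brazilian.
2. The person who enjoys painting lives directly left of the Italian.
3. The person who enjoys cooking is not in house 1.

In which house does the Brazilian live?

From clue 2, the person who enjoys painting must be in house 2.
Clue 2 places the Italian in house 3.
The only hobby still possible for house 1 is photography.
That leaves cooking as the hobby for house 3.
Clue 1 places the Brazilian in house 1.
So house 2 gets Spaniard for nationality.
So: house 1 = photography/Brazilian, house 2 = painting/Spaniard, house 3 = cooking/Italian.

1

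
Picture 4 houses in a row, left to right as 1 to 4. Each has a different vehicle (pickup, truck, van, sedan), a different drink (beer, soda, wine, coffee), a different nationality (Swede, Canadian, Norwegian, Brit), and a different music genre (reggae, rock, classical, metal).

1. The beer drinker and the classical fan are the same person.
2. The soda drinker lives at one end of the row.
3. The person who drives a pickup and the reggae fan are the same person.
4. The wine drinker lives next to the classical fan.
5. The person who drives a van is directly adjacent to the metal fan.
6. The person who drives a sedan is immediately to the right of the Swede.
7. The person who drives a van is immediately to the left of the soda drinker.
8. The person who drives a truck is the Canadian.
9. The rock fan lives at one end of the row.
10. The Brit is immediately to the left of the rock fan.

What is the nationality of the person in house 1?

The person who drives a van is in house 3 (clue 7).
By clue 7, the soda drinker is in house 4.
The Brit is in house 3 (clue 10).
By clue 10, the rock fan is in house 4.
From clue 5, the metal fan must be in house 2.
The person who drives a sedan is in house 2 (clue 6).
Clue 6 places the Swede in house 1.
House 4 vehicle: only truck fits.
The only music genre still possible for house 3 is classical.
Clue 1: the beer drinker is in house 3.
Clue 4 places the wine drinker in house 2.
Clue 8 places the Canadian in house 4.
House 1 vehicle: only pickup fits.
House 1 drink: only coffee fits.
House 2 nationality: only Norwegian fits.
That leaves reggae as the music genre for house 1.
So: house 1 = pickup/coffee/Swede/reggae, house 2 = sedan/wine/Norwegian/metal, house 3 = van/beer/Brit/classical, house 4 = truck/soda/Canadian/rock.

Swede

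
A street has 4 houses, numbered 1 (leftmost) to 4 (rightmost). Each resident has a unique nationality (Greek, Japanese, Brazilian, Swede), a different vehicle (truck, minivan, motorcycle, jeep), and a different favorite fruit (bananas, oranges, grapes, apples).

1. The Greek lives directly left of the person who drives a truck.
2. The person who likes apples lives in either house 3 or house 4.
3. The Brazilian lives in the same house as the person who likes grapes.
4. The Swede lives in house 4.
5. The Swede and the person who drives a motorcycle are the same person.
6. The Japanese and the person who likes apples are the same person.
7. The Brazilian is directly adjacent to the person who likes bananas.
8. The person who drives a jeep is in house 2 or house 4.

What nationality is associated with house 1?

By clue 4, the Swede is in house 4.
Clue 5: the person who drives a motorcycle is in house 4.
The only vehicle still possible for house 1 is minivan.
House 2's vehicle must be jeep (nothing else left).
House 3 vehicle: only truck fits.
From clue 1, the Greek must be in house 2.
From clue 6, the person who likes apples must be in house 3.
House 1's nationality must be Brazilian (nothing else left).
The only nationality still possible for house 3 is Japanese.
Clue 3: the person who likes grapes is in house 1.
From clue 7, the person who likes bananas must be in house 2.
The only favorite fruit still possible for house 4 is oranges.
So: house 1 = Brazilian/minivan/grapes, house 2 = Greek/jeep/bananas, house 3 = Japanese/truck/apples, house 4 = Swede/motorcycle/oranges.

Brazilian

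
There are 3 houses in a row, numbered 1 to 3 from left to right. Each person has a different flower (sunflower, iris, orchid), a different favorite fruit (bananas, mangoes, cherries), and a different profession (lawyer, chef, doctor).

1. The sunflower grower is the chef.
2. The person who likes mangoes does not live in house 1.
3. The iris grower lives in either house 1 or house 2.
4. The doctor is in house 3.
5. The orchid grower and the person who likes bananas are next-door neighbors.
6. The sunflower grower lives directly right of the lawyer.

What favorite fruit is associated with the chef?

bananas

The doctor is in house 3 (clue 4).
Clue 1: the sunflower grower is in house 2.
Clue 1: the chef is in house 2.
Clue 6: the lawyer is in house 1.
House 1 flower: only iris fits.
That leaves orchid as the flower for house 3.
The person who likes bananas is in house 2 (clue 5).
So house 1 gets cherries for favorite fruit.
The only favorite fruit still possible for house 3 is mangoes.
So: house 1 = iris/cherries/lawyer, house 2 = sunflower/bananas/chef, house 3 = orchid/mangoes/doctor.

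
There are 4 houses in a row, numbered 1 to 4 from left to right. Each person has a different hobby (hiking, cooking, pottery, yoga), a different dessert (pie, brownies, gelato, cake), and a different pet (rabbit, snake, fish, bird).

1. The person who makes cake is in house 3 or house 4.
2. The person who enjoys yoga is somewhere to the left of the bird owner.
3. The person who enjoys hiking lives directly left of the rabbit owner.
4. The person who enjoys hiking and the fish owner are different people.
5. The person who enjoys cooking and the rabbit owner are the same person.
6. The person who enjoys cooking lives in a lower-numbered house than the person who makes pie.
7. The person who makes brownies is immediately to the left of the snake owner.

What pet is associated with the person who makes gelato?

House 4's hobby must be pottery (nothing else left).
That leaves fish as the pet for house 1.
House 1's hobby must be yoga (nothing else left).
Clue 3 places the person who enjoys hiking in house 2.
By clue 3, the rabbit owner is in house 3.
Clue 5 places the person who enjoys cooking in house 3.
By clue 6, the person who makes pie is in house 4.
House 3 dessert: only cake fits.
Clue 7: the person who makes brownies is in house 1.
By clue 7, the snake owner is in house 2.
The only dessert still possible for house 2 is gelato.
So house 4 gets bird for pet.
So: house 1 = yoga/brownies/fish, house 2 = hiking/gelato/snake, house 3 = cooking/cake/rabbit, house 4 = pottery/pie/bird.

snake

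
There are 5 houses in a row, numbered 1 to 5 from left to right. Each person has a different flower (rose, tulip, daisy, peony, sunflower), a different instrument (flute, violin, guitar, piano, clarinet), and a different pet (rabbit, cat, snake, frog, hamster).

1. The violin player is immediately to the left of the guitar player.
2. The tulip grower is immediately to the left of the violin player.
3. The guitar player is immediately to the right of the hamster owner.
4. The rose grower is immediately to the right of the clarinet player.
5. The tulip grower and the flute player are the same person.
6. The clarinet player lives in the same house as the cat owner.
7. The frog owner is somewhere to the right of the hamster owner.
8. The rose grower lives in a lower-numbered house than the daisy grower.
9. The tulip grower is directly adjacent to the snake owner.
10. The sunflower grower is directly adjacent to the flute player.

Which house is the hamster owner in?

The daisy grower is narrowed to house 3 or 4 or 5; consider each.
Placing it in house 3 and house 4 leads to a contradiction, so it's in house 5.
The rose grower is narrowed to house 2 or 3 or 4; consider each.
Placing it in house 3 and house 4 leads to a contradiction, so it's in house 2.
Clue 4: the clarinet player is in house 1.
Clue 6: the cat owner is in house 1.
The tulip grower is in house 3 (clue 5).
By clue 5, the flute player is in house 3.
Clue 10 places the sunflower grower in house 4.
That leaves peony as the flower for house 1.
The violin player is in house 4 (clue 1).
By clue 1, the guitar player is in house 5.
Clue 3 places the hamster owner in house 4.
Clue 7: the frog owner is in house 5.
The only instrument still possible for house 2 is piano.
The only pet still possible for house 3 is rabbit.
House 2's pet must be snake (nothing else left).
So: house 1 = peony/clarinet/cat, house 2 = rose/piano/snake, house 3 = tulip/flute/rabbit, house 4 = sunflower/violin/hamster, house 5 = daisy/guitar/frog.

4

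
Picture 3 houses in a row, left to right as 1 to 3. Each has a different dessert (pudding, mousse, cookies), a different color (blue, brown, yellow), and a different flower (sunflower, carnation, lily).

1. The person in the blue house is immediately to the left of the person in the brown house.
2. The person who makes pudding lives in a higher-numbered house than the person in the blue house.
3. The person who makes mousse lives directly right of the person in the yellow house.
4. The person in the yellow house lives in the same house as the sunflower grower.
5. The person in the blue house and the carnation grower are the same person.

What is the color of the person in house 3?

brown

That leaves cookies as the dessert for house 1.
House 3's color must be brown (nothing else left).
That leaves lily as the flower for house 3.
From clue 1, the person in the blue house must be in house 2.
By clue 2, the person who makes pudding is in house 3.
From clue 5, the carnation grower must be in house 2.
So house 2 gets mousse for dessert.
The only color still possible for house 1 is yellow.
House 1 flower: only sunflower fits.
So: house 1 = cookies/yellow/sunflower, house 2 = mousse/blue/carnation, house 3 = pudding/brown/lily.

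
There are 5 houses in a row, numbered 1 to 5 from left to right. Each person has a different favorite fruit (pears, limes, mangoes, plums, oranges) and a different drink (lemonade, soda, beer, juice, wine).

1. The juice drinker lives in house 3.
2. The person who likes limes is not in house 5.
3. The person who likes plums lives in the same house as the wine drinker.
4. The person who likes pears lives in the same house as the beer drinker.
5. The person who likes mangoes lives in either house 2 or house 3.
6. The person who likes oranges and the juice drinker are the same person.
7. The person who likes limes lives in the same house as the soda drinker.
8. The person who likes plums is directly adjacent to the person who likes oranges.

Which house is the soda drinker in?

1

Clue 1: the juice drinker is in house 3.
Clue 6 places the person who likes oranges in house 3.
House 5 favorite fruit: only pears fits.
Clue 4: the beer drinker is in house 5.
House 1's favorite fruit must be limes (nothing else left).
House 2's favorite fruit must be mangoes (nothing else left).
That leaves plums as the favorite fruit for house 4.
Clue 3 places the wine drinker in house 4.
Clue 7 places the soda drinker in house 1.
That leaves lemonade as the drink for house 2.
So: house 1 = limes/soda, house 2 = mangoes/lemonade, house 3 = oranges/juice, house 4 = plums/wine, house 5 = pears/beer.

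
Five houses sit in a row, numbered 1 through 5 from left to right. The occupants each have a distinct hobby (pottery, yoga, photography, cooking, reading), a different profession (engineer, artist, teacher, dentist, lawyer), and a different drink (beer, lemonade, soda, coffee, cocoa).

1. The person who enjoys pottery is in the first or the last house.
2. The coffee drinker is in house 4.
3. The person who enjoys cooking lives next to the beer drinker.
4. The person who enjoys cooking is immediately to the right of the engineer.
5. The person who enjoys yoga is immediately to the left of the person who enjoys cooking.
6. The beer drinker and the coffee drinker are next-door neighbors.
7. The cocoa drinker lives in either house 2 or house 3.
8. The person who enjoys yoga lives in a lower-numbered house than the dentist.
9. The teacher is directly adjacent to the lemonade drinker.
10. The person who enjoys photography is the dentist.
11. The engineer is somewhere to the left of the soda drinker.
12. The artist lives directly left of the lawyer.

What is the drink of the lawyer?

soda

By clue 2, the coffee drinker is in house 4.
House 1 drink: only lemonade fits.
From clue 9, the teacher must be in house 2.
House 1's profession must be engineer (nothing else left).
By clue 4, the person who enjoys cooking is in house 2.
Clue 5 places the person who enjoys yoga in house 1.
Clue 3 places the beer drinker in house 3.
That leaves pottery as the hobby for house 5.
That leaves cocoa as the drink for house 2.
House 5's drink must be soda (nothing else left).
That leaves lawyer as the profession for house 5.
The artist is in house 4 (clue 12).
That leaves dentist as the profession for house 3.
Clue 10: the person who enjoys photography is in house 3.
So house 4 gets reading for hobby.
So: house 1 = yoga/engineer/lemonade, house 2 = cooking/teacher/cocoa, house 3 = photography/dentist/beer, house 4 = reading/artist/coffee, house 5 = pottery/lawyer/soda.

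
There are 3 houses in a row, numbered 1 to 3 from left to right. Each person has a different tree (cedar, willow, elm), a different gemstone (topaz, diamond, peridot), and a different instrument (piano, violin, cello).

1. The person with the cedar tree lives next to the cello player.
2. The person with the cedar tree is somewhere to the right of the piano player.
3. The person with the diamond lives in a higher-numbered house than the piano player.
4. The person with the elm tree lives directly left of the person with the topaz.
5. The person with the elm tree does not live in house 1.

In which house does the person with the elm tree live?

2

The person with the elm tree is in house 2 (clue 5).
That leaves willow as the tree for house 1.
House 3's tree must be cedar (nothing else left).
House 1 gemstone: only peridot fits.
The cello player is in house 2 (clue 1).
From clue 4, the person with the topaz must be in house 3.
So house 2 gets diamond for gemstone.
So house 3 gets violin for instrument.
House 1's instrument must be piano (nothing else left).
So: house 1 = willow/peridot/piano, house 2 = elm/diamond/cello, house 3 = cedar/topaz/violin.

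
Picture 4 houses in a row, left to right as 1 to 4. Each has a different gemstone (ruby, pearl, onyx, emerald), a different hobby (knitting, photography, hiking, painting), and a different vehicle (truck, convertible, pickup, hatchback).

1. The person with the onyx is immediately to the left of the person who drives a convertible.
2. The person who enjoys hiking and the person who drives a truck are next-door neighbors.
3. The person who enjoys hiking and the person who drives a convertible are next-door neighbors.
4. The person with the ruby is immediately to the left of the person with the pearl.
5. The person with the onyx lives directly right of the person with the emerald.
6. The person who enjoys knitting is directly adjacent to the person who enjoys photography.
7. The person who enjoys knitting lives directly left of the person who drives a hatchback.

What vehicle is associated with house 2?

House 4's gemstone must be pearl (nothing else left).
From clue 4, the person with the ruby must be in house 3.
That leaves emerald as the gemstone for house 1.
House 2's gemstone must be onyx (nothing else left).
The person who drives a convertible is in house 3 (clue 1).
Clue 2 places the person who enjoys hiking in house 2.
From clue 2, the person who drives a truck must be in house 1.
From clue 6, the person who enjoys knitting must be in house 3.
The person who enjoys photography is in house 4 (clue 6).
Clue 7: the person who drives a hatchback is in house 4.
That leaves painting as the hobby for house 1.
So house 2 gets pickup for vehicle.
So: house 1 = emerald/painting/truck, house 2 = onyx/hiking/pickup, house 3 = ruby/knitting/convertible, house 4 = pearl/photography/hatchback.

pickup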